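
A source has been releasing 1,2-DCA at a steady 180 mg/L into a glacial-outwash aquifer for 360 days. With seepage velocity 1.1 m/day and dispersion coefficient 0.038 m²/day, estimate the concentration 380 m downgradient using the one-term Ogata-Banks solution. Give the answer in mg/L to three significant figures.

180 mg/L

For a continuous step input, C/C₀ ≈ ½·erfc((x−vt)/(2√(Dt))).
vt = 1.1 × 360 = 396 m and 2√(Dt) = 2√(0.038 × 360) = 7.397 m.
Argument (x−vt)/(2√(Dt)) = (380 − 396)/7.397 = -2.163; ½·erfc(-2.163) = 0.9989.
C = 180 × 0.9989 = 180 mg/L.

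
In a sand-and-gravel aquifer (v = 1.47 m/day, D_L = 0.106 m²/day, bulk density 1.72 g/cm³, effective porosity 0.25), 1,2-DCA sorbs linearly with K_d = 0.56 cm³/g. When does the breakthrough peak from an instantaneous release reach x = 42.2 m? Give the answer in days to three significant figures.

139 days

Retardation factor R = 1 + ρ_b·K_d/n = 1 + 1.72 × 0.56/0.25 = 4.853.
Sorption retards both mechanisms: v_R = v/R = 0.3029 m/day, D_R = D/R = 0.02184 m²/day.
Peak time from v_R²t² + 2D_R t − x² = 0: t = (√(D_R² + v_R²x²) − D_R)/v_R².
√(D_R² + v_R²x²) = √(0.02184² + 0.3029² × 42.2²) = 12.78; v_R² = 0.09175.
t = (12.78 − 0.02184)/0.09175 = 139 days.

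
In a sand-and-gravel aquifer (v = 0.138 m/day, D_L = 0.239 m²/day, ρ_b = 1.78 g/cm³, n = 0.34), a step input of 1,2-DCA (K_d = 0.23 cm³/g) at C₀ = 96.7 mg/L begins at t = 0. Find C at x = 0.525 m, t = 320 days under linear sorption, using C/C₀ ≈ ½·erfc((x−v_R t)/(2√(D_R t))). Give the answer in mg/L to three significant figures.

95.8 mg/L

Retardation factor R = 1 + ρ_b·K_d/n = 1 + 1.78 × 0.23/0.34 = 2.204.
Sorption retards both mechanisms: v_R = v/R = 0.06261 m/day, D_R = D/R = 0.1084 m²/day.
v_R·t = 0.06261 × 320 = 20.0352 m; 2√(D_R t) = 11.78 m; argument = (0.525 − 20.0352)/11.78 = -1.656.
C = C₀ × ½·erfc(-1.656) = 96.7 × 0.9904 = 95.8 mg/L.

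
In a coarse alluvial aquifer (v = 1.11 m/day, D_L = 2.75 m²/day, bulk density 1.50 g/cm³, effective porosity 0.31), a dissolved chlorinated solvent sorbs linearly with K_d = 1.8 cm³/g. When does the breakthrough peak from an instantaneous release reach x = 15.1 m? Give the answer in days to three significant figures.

Retardation factor R = 1 + ρ_b·K_d/n = 1 + 1.50 × 1.8/0.31 = 9.710.
Sorption retards both mechanisms: v_R = v/R = 0.1143 m/day, D_R = D/R = 0.2832 m²/day.
Peak time from v_R²t² + 2D_R t − x² = 0: t = (√(D_R² + v_R²x²) − D_R)/v_R².
√(D_R² + v_R²x²) = √(0.2832² + 0.1143² × 15.1²) = 1.749; v_R² = 0.01306.
t = (1.749 − 0.2832)/0.01306 = 112 days.

112 days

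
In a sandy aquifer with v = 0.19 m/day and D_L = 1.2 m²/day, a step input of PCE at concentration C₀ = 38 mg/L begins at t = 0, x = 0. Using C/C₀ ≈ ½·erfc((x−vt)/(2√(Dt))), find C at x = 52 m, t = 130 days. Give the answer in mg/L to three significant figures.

2.32 mg/L

For a continuous step input, C/C₀ ≈ ½·erfc((x−vt)/(2√(Dt))).
vt = 0.19 × 130 = 24.7 m and 2√(Dt) = 2√(1.2 × 130) = 24.98 m.
Argument (x−vt)/(2√(Dt)) = (52 − 24.7)/24.98 = 1.093; ½·erfc(1.093) = 0.06108.
C = 38 × 0.06108 = 2.32 mg/L.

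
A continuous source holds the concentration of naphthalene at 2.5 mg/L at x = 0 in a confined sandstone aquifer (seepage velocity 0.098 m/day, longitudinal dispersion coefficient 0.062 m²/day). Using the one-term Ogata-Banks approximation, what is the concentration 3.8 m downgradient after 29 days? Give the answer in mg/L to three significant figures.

For a continuous step input, C/C₀ ≈ ½·erfc((x−vt)/(2√(Dt))).
vt = 0.098 × 29 = 2.842 m and 2√(Dt) = 2√(0.062 × 29) = 2.682 m.
Argument (x−vt)/(2√(Dt)) = (3.8 − 2.842)/2.682 = 0.3572; ½·erfc(0.3572) = 0.3067.
C = 2.5 × 0.3067 = 0.767 mg/L.

0.767 mg/L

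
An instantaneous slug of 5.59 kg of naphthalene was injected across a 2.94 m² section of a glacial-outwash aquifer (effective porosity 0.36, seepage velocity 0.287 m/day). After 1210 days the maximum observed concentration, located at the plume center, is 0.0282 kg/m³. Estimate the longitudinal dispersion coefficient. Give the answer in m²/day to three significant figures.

At the plume center C_max = M/(n_e·A·√(4πDt)), so D = M²/(4πt·(n_e·A·C_max)²).
n_e·A·C_max = 0.36 × 2.94 × 0.0282 = 0.02985 kg/m.
D = 5.59²/(4π × 1210 × 0.02985²) = 2.31 m²/day.

2.31 m²/day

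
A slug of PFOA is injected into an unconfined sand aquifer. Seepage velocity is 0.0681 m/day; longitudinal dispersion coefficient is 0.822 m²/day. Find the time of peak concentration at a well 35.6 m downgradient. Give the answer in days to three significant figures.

For the 1D instantaneous-source solution, setting ∂C/∂t = 0 at fixed x gives v²t² + 2Dt − x² = 0, so t = (√(D² + v²x²) − D)/v².
√(D² + v²x²) = √(0.822² + 0.0681² × 35.6²) = 2.560; v² = 0.00463761.
t = (2.560 − 0.822)/0.00463761 = 375 days (vs. the pure-advection estimate x/v = 523 d).

375 days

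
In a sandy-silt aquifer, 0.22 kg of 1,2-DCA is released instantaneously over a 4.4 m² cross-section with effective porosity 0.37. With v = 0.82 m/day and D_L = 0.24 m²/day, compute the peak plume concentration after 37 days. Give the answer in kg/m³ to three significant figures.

0.0128 kg/m³

The peak of an instantaneous 1D plume sits at x = vt; there the Gaussian factor is 1 and C_max = M/(n_e·A·√(4πDt)), where n_e·A is the pore area the mass is dissolved in.
√(4πDt) = √(4π × 0.24 × 37) = 10.56 m, so C_max = 0.22/(0.37 × 4.4 × 10.56) = 0.0128 kg/m³.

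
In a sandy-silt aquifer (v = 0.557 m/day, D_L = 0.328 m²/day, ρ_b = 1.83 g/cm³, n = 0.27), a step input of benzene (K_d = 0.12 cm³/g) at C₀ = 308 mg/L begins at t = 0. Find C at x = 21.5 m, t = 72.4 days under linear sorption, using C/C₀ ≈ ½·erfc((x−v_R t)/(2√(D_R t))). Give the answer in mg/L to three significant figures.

Retardation factor R = 1 + ρ_b·K_d/n = 1 + 1.83 × 0.12/0.27 = 1.813.
Sorption retards both mechanisms: v_R = v/R = 0.3072 m/day, D_R = D/R = 0.1809 m²/day.
v_R·t = 0.3072 × 72.4 = 22.24128 m; 2√(D_R t) = 7.238 m; argument = (21.5 − 22.24128)/7.238 = -0.1024.
C = C₀ × ½·erfc(-0.1024) = 308 × 0.5576 = 172 mg/L.

172 mg/L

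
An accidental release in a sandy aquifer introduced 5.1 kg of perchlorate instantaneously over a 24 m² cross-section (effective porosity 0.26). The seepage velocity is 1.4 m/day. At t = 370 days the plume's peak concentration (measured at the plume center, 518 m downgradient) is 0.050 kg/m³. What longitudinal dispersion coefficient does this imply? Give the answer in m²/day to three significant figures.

0.0575 m²/day

At the plume center C_max = M/(n_e·A·√(4πDt)), so D = M²/(4πt·(n_e·A·C_max)²).
n_e·A·C_max = 0.26 × 24 × 0.050 = 0.3120 kg/m.
D = 5.1²/(4π × 370 × 0.3120²) = 0.0575 m²/day.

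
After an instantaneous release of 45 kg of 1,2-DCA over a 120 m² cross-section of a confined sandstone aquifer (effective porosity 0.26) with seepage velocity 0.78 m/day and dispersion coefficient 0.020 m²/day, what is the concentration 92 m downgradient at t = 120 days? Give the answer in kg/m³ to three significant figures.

0.201 kg/m³

For an instantaneous plane source, C(x,t) = M/(n_e·A·√(4πDt)) · exp(−(x−vt)²/(4Dt)), with n_e·A the pore (flow) area.
Plume center vt = 0.78 × 120 = 93.6 m, so the well at 92 m is 1.6 m upgradient of the peak.
√(4πDt) = 5.492 m, giving peak height M/(n_e·A·√(4πDt)) = 45/(0.26 × 120 × 5.492) = 0.2626 kg/m³.
(x−vt)²/(4Dt) = (-1.6)²/(4 × 0.020 × 120) = 0.2667; exp(−0.2667) = 0.7659.
C = 0.2626 × 0.7659 = 0.201 kg/m³.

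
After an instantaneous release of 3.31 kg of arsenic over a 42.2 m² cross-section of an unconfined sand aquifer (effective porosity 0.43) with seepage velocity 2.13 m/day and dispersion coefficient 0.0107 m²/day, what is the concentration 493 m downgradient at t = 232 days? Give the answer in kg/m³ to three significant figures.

For an instantaneous plane source, C(x,t) = M/(n_e·A·√(4πDt)) · exp(−(x−vt)²/(4Dt)), with n_e·A the pore (flow) area.
Plume center vt = 2.13 × 232 = 494.16 m, so the well at 493 m is 1.16 m upgradient of the peak.
√(4πDt) = 5.585 m, giving peak height M/(n_e·A·√(4πDt)) = 3.31/(0.43 × 42.2 × 5.585) = 0.03266 kg/m³.
(x−vt)²/(4Dt) = (-1.16)²/(4 × 0.0107 × 232) = 0.1355; exp(−0.1355) = 0.8733.
C = 0.03266 × 0.8733 = 0.0285 kg/m³.

0.0285 kg/m³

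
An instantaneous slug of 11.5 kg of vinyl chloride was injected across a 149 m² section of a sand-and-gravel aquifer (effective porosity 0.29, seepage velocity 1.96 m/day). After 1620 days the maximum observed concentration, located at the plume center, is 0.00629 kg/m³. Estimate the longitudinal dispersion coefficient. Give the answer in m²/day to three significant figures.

At the plume center C_max = M/(n_e·A·√(4πDt)), so D = M²/(4πt·(n_e·A·C_max)²).
n_e·A·C_max = 0.29 × 149 × 0.00629 = 0.2718 kg/m.
D = 11.5²/(4π × 1620 × 0.2718²) = 0.0879 m²/day.

0.0879 m²/day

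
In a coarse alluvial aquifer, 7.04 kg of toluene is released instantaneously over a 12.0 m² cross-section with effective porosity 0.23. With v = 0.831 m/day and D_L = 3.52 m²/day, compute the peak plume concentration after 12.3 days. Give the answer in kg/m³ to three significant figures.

The peak of an instantaneous 1D plume sits at x = vt; there the Gaussian factor is 1 and C_max = M/(n_e·A·√(4πDt)), where n_e·A is the pore area the mass is dissolved in.
√(4πDt) = √(4π × 3.52 × 12.3) = 23.33 m, so C_max = 7.04/(0.23 × 12.0 × 23.33) = 0.109 kg/m³.

0.109 kg/m³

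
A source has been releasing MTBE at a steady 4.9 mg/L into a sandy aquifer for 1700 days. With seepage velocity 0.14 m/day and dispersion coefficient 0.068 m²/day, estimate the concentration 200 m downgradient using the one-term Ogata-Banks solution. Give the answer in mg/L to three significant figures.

4.87 mg/L

For a continuous step input, C/C₀ ≈ ½·erfc((x−vt)/(2√(Dt))).
vt = 0.14 × 1700 = 238 m and 2√(Dt) = 2√(0.068 × 1700) = 21.50 m.
Argument (x−vt)/(2√(Dt)) = (200 − 238)/21.50 = -1.767; ½·erfc(-1.767) = 0.9938.
C = 4.9 × 0.9938 = 4.87 mg/L.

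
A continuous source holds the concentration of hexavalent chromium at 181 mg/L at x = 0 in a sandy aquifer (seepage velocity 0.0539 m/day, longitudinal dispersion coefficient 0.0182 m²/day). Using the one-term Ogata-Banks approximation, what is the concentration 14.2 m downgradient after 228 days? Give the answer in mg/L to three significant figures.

For a continuous step input, C/C₀ ≈ ½·erfc((x−vt)/(2√(Dt))).
vt = 0.0539 × 228 = 12.2892 m and 2√(Dt) = 2√(0.0182 × 228) = 4.074 m.
Argument (x−vt)/(2√(Dt)) = (14.2 − 12.2892)/4.074 = 0.4690; ½·erfc(0.4690) = 0.2536.
C = 181 × 0.2536 = 45.9 mg/L.

45.9 mg/L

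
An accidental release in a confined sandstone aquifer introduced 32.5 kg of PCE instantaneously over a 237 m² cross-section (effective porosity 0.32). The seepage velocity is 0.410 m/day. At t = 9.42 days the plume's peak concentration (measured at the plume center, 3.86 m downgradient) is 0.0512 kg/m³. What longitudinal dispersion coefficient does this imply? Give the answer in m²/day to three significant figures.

0.592 m²/day

At the plume center C_max = M/(n_e·A·√(4πDt)), so D = M²/(4πt·(n_e·A·C_max)²).
n_e·A·C_max = 0.32 × 237 × 0.0512 = 3.883 kg/m.
D = 32.5²/(4π × 9.42 × 3.883²) = 0.592 m²/day.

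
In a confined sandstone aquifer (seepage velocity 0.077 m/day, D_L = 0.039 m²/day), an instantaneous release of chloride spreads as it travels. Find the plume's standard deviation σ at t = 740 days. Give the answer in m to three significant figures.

7.60 m

Dispersive spreading gives a Gaussian with σ² = 2Dt; advection only shifts the center.
σ = √(2 × 0.039 × 740) = 7.60 m.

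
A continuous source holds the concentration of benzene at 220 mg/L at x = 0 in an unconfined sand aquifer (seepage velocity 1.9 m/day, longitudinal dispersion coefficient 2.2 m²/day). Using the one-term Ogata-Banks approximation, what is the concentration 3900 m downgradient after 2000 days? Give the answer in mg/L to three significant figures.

For a continuous step input, C/C₀ ≈ ½·erfc((x−vt)/(2√(Dt))).
vt = 1.9 × 2000 = 3800 m and 2√(Dt) = 2√(2.2 × 2000) = 132.7 m.
Argument (x−vt)/(2√(Dt)) = (3900 − 3800)/132.7 = 0.7536; ½·erfc(0.7536) = 0.1433.
C = 220 × 0.1433 = 31.5 mg/L.

31.5 mg/L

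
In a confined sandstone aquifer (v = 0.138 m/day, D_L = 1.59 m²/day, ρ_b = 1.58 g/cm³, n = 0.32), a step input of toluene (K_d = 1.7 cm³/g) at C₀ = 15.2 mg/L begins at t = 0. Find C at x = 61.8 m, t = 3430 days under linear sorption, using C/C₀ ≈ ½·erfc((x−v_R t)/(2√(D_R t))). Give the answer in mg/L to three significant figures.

5.61 mg/L

Retardation factor R = 1 + ρ_b·K_d/n = 1 + 1.58 × 1.7/0.32 = 9.394.
Sorption retards both mechanisms: v_R = v/R = 0.01469 m/day, D_R = D/R = 0.1693 m²/day.
v_R·t = 0.01469 × 3430 = 50.3867 m; 2√(D_R t) = 48.20 m; argument = (61.8 − 50.3867)/48.20 = 0.2368.
C = C₀ × ½·erfc(0.2368) = 15.2 × 0.3689 = 5.61 mg/L.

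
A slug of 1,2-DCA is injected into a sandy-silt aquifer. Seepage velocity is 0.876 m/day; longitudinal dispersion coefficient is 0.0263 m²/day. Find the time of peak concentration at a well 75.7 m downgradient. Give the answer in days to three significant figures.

For the 1D instantaneous-source solution, setting ∂C/∂t = 0 at fixed x gives v²t² + 2Dt − x² = 0, so t = (√(D² + v²x²) − D)/v².
√(D² + v²x²) = √(0.0263² + 0.876² × 75.7²) = 66.31; v² = 0.767376.
t = (66.31 − 0.0263)/0.767376 = 86.4 days (vs. the pure-advection estimate x/v = 86.4 d).

86.4 days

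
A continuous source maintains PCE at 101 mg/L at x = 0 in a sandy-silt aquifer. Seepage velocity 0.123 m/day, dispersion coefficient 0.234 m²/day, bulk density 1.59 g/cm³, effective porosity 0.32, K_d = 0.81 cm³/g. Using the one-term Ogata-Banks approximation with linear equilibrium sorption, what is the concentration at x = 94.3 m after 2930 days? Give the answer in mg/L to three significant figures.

Retardation factor R = 1 + ρ_b·K_d/n = 1 + 1.59 × 0.81/0.32 = 5.025.
Sorption retards both mechanisms: v_R = v/R = 0.02448 m/day, D_R = D/R = 0.04657 m²/day.
v_R·t = 0.02448 × 2930 = 71.7264 m; 2√(D_R t) = 23.36 m; argument = (94.3 − 71.7264)/23.36 = 0.9663.
C = C₀ × ½·erfc(0.9663) = 101 × 0.08588 = 8.67 mg/L.

8.67 mg/L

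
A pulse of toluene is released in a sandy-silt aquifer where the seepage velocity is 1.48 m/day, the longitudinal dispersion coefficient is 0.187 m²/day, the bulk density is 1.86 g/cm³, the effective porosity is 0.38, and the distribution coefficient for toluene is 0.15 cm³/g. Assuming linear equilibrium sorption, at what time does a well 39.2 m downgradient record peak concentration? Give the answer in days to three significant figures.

Retardation factor R = 1 + ρ_b·K_d/n = 1 + 1.86 × 0.15/0.38 = 1.734.
Sorption retards both mechanisms: v_R = v/R = 0.8535 m/day, D_R = D/R = 0.1078 m²/day.
Peak time from v_R²t² + 2D_R t − x² = 0: t = (√(D_R² + v_R²x²) − D_R)/v_R².
√(D_R² + v_R²x²) = √(0.1078² + 0.8535² × 39.2²) = 33.46; v_R² = 0.7285.
t = (33.46 − 0.1078)/0.7285 = 45.8 days.

45.8 days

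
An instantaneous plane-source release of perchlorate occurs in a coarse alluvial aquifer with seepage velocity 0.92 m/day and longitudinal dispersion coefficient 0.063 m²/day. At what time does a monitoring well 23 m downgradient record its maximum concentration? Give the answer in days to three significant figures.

For the 1D instantaneous-source solution, setting ∂C/∂t = 0 at fixed x gives v²t² + 2Dt − x² = 0, so t = (√(D² + v²x²) − D)/v².
√(D² + v²x²) = √(0.063² + 0.92² × 23²) = 21.16; v² = 0.8464.
t = (21.16 − 0.063)/0.8464 = 24.9 days (vs. the pure-advection estimate x/v = 25.0 d).

24.9 days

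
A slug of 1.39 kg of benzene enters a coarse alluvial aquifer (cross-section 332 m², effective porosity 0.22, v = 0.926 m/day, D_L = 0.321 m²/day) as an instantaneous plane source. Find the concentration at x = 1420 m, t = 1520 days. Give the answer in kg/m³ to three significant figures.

For an instantaneous plane source, C(x,t) = M/(n_e·A·√(4πDt)) · exp(−(x−vt)²/(4Dt)), with n_e·A the pore (flow) area.
Plume center vt = 0.926 × 1520 = 1407.52 m, so the well at 1420 m is 12.48 m downgradient of the peak.
√(4πDt) = 78.30 m, giving peak height M/(n_e·A·√(4πDt)) = 1.39/(0.22 × 332 × 78.30) = 0.0002430 kg/m³.
(x−vt)²/(4Dt) = (12.48)²/(4 × 0.321 × 1520) = 0.07980; exp(−0.07980) = 0.9233.
C = 0.0002430 × 0.9233 = 0.000224 kg/m³.

0.000224 kg/m³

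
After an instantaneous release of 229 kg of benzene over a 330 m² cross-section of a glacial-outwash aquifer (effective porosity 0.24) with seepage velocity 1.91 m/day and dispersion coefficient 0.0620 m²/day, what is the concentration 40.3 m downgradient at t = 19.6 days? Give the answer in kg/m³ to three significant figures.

0.137 kg/m³

For an instantaneous plane source, C(x,t) = M/(n_e·A·√(4πDt)) · exp(−(x−vt)²/(4Dt)), with n_e·A the pore (flow) area.
Plume center vt = 1.91 × 19.6 = 37.436 m, so the well at 40.3 m is 2.864 m downgradient of the peak.
√(4πDt) = 3.908 m, giving peak height M/(n_e·A·√(4πDt)) = 229/(0.24 × 330 × 3.908) = 0.7399 kg/m³.
(x−vt)²/(4Dt) = (2.864)²/(4 × 0.0620 × 19.6) = 1.687; exp(−1.687) = 0.1851.
C = 0.7399 × 0.1851 = 0.137 kg/m³.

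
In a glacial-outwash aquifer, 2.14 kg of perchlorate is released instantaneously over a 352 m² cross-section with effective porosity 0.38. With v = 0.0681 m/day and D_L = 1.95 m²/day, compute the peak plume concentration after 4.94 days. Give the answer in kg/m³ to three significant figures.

The peak of an instantaneous 1D plume sits at x = vt; there the Gaussian factor is 1 and C_max = M/(n_e·A·√(4πDt)), where n_e·A is the pore area the mass is dissolved in.
√(4πDt) = √(4π × 1.95 × 4.94) = 11.00 m, so C_max = 2.14/(0.38 × 352 × 11.00) = 0.00145 kg/m³.

0.00145 kg/m³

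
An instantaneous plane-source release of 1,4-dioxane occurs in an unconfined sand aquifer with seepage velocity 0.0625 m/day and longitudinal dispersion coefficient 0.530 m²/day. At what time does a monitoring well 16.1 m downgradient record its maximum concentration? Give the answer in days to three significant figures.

For the 1D instantaneous-source solution, setting ∂C/∂t = 0 at fixed x gives v²t² + 2Dt − x² = 0, so t = (√(D² + v²x²) − D)/v².
√(D² + v²x²) = √(0.530² + 0.0625² × 16.1²) = 1.137; v² = 0.00390625.
t = (1.137 − 0.530)/0.00390625 = 155 days (vs. the pure-advection estimate x/v = 258 d).

155 days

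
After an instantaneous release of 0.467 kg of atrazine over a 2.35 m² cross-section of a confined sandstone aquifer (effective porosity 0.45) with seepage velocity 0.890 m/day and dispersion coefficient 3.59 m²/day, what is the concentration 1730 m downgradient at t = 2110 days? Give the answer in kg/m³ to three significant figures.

0.000695 kg/m³

For an instantaneous plane source, C(x,t) = M/(n_e·A·√(4πDt)) · exp(−(x−vt)²/(4Dt)), with n_e·A the pore (flow) area.
Plume center vt = 0.890 × 2110 = 1877.9 m, so the well at 1730 m is 147.9 m upgradient of the peak.
√(4πDt) = 308.5 m, giving peak height M/(n_e·A·√(4πDt)) = 0.467/(0.45 × 2.35 × 308.5) = 0.001431 kg/m³.
(x−vt)²/(4Dt) = (-147.9)²/(4 × 3.59 × 2110) = 0.7219; exp(−0.7219) = 0.4858.
C = 0.001431 × 0.4858 = 0.000695 kg/m³.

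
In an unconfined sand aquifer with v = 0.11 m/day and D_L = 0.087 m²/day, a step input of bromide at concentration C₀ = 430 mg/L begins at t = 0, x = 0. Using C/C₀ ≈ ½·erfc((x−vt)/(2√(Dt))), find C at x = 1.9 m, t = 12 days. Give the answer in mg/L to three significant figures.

148 mg/L

For a continuous step input, C/C₀ ≈ ½·erfc((x−vt)/(2√(Dt))).
vt = 0.11 × 12 = 1.32 m and 2√(Dt) = 2√(0.087 × 12) = 2.044 m.
Argument (x−vt)/(2√(Dt)) = (1.9 − 1.32)/2.044 = 0.2838; ½·erfc(0.2838) = 0.3441.
C = 430 × 0.3441 = 148 mg/L.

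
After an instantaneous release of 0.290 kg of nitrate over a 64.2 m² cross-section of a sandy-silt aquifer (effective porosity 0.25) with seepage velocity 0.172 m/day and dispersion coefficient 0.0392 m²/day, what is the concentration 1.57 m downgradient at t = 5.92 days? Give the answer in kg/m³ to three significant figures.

0.00762 kg/m³

For an instantaneous plane source, C(x,t) = M/(n_e·A·√(4πDt)) · exp(−(x−vt)²/(4Dt)), with n_e·A the pore (flow) area.
Plume center vt = 0.172 × 5.92 = 1.01824 m, so the well at 1.57 m is 0.55176 m downgradient of the peak.
√(4πDt) = 1.708 m, giving peak height M/(n_e·A·√(4πDt)) = 0.290/(0.25 × 64.2 × 1.708) = 0.01058 kg/m³.
(x−vt)²/(4Dt) = (0.55176)²/(4 × 0.0392 × 5.92) = 0.3280; exp(−0.3280) = 0.7204.
C = 0.01058 × 0.7204 = 0.00762 kg/m³.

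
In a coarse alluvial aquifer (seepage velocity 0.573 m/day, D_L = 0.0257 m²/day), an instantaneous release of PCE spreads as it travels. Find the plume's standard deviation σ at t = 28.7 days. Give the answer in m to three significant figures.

Dispersive spreading gives a Gaussian with σ² = 2Dt; advection only shifts the center.
σ = √(2 × 0.0257 × 28.7) = 1.21 m.

1.21 m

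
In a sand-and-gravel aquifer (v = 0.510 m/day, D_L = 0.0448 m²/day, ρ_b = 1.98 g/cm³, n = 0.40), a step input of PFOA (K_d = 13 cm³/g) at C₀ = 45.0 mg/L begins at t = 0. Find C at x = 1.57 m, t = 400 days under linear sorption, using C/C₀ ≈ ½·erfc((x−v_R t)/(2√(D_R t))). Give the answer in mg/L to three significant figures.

Retardation factor R = 1 + ρ_b·K_d/n = 1 + 1.98 × 13/0.40 = 65.35.
Sorption retards both mechanisms: v_R = v/R = 0.007804 m/day, D_R = D/R = 0.0006855 m²/day.
v_R·t = 0.007804 × 400 = 3.1216 m; 2√(D_R t) = 1.047 m; argument = (1.57 − 3.1216)/1.047 = -1.482.
C = C₀ × ½·erfc(-1.482) = 45.0 × 0.9820 = 44.2 mg/L.

44.2 mg/L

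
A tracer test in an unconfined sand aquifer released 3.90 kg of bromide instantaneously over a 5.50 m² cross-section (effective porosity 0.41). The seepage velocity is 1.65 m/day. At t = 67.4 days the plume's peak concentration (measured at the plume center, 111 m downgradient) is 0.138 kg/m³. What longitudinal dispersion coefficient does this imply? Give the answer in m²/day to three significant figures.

At the plume center C_max = M/(n_e·A·√(4πDt)), so D = M²/(4πt·(n_e·A·C_max)²).
n_e·A·C_max = 0.41 × 5.50 × 0.138 = 0.3112 kg/m.
D = 3.90²/(4π × 67.4 × 0.3112²) = 0.185 m²/day.

0.185 m²/day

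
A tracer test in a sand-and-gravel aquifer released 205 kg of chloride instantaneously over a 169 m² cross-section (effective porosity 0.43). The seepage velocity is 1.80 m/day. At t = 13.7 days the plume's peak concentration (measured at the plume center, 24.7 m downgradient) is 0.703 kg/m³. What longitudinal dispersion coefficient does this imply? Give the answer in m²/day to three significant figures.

0.0935 m²/day

At the plume center C_max = M/(n_e·A·√(4πDt)), so D = M²/(4πt·(n_e·A·C_max)²).
n_e·A·C_max = 0.43 × 169 × 0.703 = 51.09 kg/m.
D = 205²/(4π × 13.7 × 51.09²) = 0.0935 m²/day.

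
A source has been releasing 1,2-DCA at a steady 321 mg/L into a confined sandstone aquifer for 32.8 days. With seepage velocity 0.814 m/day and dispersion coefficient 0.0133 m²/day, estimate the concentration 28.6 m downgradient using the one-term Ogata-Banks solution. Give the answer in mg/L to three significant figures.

6.72 mg/L

For a continuous step input, C/C₀ ≈ ½·erfc((x−vt)/(2√(Dt))).
vt = 0.814 × 32.8 = 26.6992 m and 2√(Dt) = 2√(0.0133 × 32.8) = 1.321 m.
Argument (x−vt)/(2√(Dt)) = (28.6 − 26.6992)/1.321 = 1.439; ½·erfc(1.439) = 0.02092.
C = 321 × 0.02092 = 6.72 mg/L.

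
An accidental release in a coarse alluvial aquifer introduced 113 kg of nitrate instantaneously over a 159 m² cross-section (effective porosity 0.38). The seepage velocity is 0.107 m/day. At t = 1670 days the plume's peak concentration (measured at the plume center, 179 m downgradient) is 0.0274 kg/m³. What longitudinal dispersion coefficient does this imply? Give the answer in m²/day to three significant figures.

At the plume center C_max = M/(n_e·A·√(4πDt)), so D = M²/(4πt·(n_e·A·C_max)²).
n_e·A·C_max = 0.38 × 159 × 0.0274 = 1.656 kg/m.
D = 113²/(4π × 1670 × 1.656²) = 0.222 m²/day.

0.222 m²/day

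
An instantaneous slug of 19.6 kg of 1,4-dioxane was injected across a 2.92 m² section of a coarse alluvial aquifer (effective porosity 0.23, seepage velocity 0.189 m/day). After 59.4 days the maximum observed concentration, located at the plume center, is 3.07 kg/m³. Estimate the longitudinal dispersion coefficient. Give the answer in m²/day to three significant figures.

0.121 m²/day

At the plume center C_max = M/(n_e·A·√(4πDt)), so D = M²/(4πt·(n_e·A·C_max)²).
n_e·A·C_max = 0.23 × 2.92 × 3.07 = 2.062 kg/m.
D = 19.6²/(4π × 59.4 × 2.062²) = 0.121 m²/day.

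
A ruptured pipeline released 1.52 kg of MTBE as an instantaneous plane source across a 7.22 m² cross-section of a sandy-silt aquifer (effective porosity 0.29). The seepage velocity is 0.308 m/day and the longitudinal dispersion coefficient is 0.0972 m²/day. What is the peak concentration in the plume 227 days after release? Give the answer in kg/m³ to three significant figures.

0.0436 kg/m³

The peak of an instantaneous 1D plume sits at x = vt; there the Gaussian factor is 1 and C_max = M/(n_e·A·√(4πDt)), where n_e·A is the pore area the mass is dissolved in.
√(4πDt) = √(4π × 0.0972 × 227) = 16.65 m, so C_max = 1.52/(0.29 × 7.22 × 16.65) = 0.0436 kg/m³.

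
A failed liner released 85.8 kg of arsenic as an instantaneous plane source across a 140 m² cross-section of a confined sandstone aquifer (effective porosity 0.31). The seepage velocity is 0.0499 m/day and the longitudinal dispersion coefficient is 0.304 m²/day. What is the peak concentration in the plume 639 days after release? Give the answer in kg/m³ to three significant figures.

0.0400 kg/m³

The peak of an instantaneous 1D plume sits at x = vt; there the Gaussian factor is 1 and C_max = M/(n_e·A·√(4πDt)), where n_e·A is the pore area the mass is dissolved in.
√(4πDt) = √(4π × 0.304 × 639) = 49.41 m, so C_max = 85.8/(0.31 × 140 × 49.41) = 0.0400 kg/m³.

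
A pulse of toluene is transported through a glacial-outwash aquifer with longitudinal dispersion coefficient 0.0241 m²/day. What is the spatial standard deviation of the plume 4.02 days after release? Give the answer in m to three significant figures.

Dispersive spreading gives a Gaussian with σ² = 2Dt; advection only shifts the center.
σ = √(2 × 0.0241 × 4.02) = 0.440 m.

0.440 m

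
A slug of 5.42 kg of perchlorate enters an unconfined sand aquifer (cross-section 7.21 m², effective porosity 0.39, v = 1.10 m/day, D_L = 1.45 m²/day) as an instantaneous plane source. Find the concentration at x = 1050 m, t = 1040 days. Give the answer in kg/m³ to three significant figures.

For an instantaneous plane source, C(x,t) = M/(n_e·A·√(4πDt)) · exp(−(x−vt)²/(4Dt)), with n_e·A the pore (flow) area.
Plume center vt = 1.10 × 1040 = 1144 m, so the well at 1050 m is 94 m upgradient of the peak.
√(4πDt) = 137.7 m, giving peak height M/(n_e·A·√(4πDt)) = 5.42/(0.39 × 7.21 × 137.7) = 0.01400 kg/m³.
(x−vt)²/(4Dt) = (-94)²/(4 × 1.45 × 1040) = 1.465; exp(−1.465) = 0.2311.
C = 0.01400 × 0.2311 = 0.00324 kg/m³.

0.00324 kg/m³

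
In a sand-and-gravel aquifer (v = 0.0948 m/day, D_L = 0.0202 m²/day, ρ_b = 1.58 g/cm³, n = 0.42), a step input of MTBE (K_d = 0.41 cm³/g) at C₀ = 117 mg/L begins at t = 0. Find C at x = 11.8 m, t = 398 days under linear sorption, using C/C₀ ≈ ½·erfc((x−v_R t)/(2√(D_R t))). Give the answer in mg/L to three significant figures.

104 mg/L

Retardation factor R = 1 + ρ_b·K_d/n = 1 + 1.58 × 0.41/0.42 = 2.542.
Sorption retards both mechanisms: v_R = v/R = 0.03729 m/day, D_R = D/R = 0.007946 m²/day.
v_R·t = 0.03729 × 398 = 14.84142 m; 2√(D_R t) = 3.557 m; argument = (11.8 − 14.84142)/3.557 = -0.8551.
C = C₀ × ½·erfc(-0.8551) = 117 × 0.8867 = 104 mg/L.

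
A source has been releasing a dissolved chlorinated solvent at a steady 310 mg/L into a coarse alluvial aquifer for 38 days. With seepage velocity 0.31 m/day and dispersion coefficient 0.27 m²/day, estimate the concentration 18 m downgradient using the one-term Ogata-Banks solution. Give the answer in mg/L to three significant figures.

For a continuous step input, C/C₀ ≈ ½·erfc((x−vt)/(2√(Dt))).
vt = 0.31 × 38 = 11.78 m and 2√(Dt) = 2√(0.27 × 38) = 6.406 m.
Argument (x−vt)/(2√(Dt)) = (18 − 11.78)/6.406 = 0.9710; ½·erfc(0.9710) = 0.08484.
C = 310 × 0.08484 = 26.3 mg/L.

26.3 mg/L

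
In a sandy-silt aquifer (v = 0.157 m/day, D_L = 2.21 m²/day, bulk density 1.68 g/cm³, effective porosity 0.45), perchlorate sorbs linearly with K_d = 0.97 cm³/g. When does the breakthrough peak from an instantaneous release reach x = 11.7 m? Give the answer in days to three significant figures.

124 days

Retardation factor R = 1 + ρ_b·K_d/n = 1 + 1.68 × 0.97/0.45 = 4.621.
Sorption retards both mechanisms: v_R = v/R = 0.03398 m/day, D_R = D/R = 0.4783 m²/day.
Peak time from v_R²t² + 2D_R t − x² = 0: t = (√(D_R² + v_R²x²) − D_R)/v_R².
√(D_R² + v_R²x²) = √(0.4783² + 0.03398² × 11.7²) = 0.6220; v_R² = 0.001155.
t = (0.6220 − 0.4783)/0.001155 = 124 days.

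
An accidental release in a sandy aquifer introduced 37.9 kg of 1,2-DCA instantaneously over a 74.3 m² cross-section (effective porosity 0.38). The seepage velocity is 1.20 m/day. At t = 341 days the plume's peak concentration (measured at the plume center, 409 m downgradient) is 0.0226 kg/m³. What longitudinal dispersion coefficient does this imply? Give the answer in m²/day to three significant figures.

At the plume center C_max = M/(n_e·A·√(4πDt)), so D = M²/(4πt·(n_e·A·C_max)²).
n_e·A·C_max = 0.38 × 74.3 × 0.0226 = 0.6381 kg/m.
D = 37.9²/(4π × 341 × 0.6381²) = 0.823 m²/day.

0.823 m²/day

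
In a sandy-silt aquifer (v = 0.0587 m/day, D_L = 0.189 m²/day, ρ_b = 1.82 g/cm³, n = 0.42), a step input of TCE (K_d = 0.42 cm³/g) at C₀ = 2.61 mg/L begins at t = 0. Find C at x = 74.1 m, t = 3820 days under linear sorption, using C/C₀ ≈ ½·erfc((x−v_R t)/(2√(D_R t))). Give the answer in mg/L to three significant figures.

Retardation factor R = 1 + ρ_b·K_d/n = 1 + 1.82 × 0.42/0.42 = 2.820.
Sorption retards both mechanisms: v_R = v/R = 0.02082 m/day, D_R = D/R = 0.06702 m²/day.
v_R·t = 0.02082 × 3820 = 79.5324 m; 2√(D_R t) = 32.00 m; argument = (74.1 − 79.5324)/32.00 = -0.1698.
C = C₀ × ½·erfc(-0.1698) = 2.61 × 0.5949 = 1.55 mg/L.

1.55 mg/L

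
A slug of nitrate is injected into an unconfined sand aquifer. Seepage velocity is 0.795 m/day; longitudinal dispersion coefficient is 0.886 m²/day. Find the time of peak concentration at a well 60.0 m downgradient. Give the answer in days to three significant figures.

For the 1D instantaneous-source solution, setting ∂C/∂t = 0 at fixed x gives v²t² + 2Dt − x² = 0, so t = (√(D² + v²x²) − D)/v².
√(D² + v²x²) = √(0.886² + 0.795² × 60.0²) = 47.71; v² = 0.632025.
t = (47.71 − 0.886)/0.632025 = 74.1 days (vs. the pure-advection estimate x/v = 75.5 d).

74.1 days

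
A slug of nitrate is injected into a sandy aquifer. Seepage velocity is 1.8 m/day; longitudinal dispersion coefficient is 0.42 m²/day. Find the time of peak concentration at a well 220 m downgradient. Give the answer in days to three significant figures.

For the 1D instantaneous-source solution, setting ∂C/∂t = 0 at fixed x gives v²t² + 2Dt − x² = 0, so t = (√(D² + v²x²) − D)/v².
√(D² + v²x²) = √(0.42² + 1.8² × 220²) = 396.0; v² = 3.24.
t = (396.0 − 0.42)/3.24 = 122 days (vs. the pure-advection estimate x/v = 122 d).

122 days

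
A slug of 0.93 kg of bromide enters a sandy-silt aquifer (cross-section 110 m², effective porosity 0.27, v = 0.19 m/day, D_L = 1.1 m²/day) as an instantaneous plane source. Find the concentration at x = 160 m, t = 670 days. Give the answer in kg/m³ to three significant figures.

For an instantaneous plane source, C(x,t) = M/(n_e·A·√(4πDt)) · exp(−(x−vt)²/(4Dt)), with n_e·A the pore (flow) area.
Plume center vt = 0.19 × 670 = 127.3 m, so the well at 160 m is 32.7 m downgradient of the peak.
√(4πDt) = 96.24 m, giving peak height M/(n_e·A·√(4πDt)) = 0.93/(0.27 × 110 × 96.24) = 0.0003254 kg/m³.
(x−vt)²/(4Dt) = (32.7)²/(4 × 1.1 × 670) = 0.3627; exp(−0.3627) = 0.6958.
C = 0.0003254 × 0.6958 = 0.000226 kg/m³.

0.000226 kg/m³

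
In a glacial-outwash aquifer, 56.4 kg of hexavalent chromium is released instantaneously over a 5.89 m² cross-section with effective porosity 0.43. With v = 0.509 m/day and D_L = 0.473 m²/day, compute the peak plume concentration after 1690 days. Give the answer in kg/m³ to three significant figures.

The peak of an instantaneous 1D plume sits at x = vt; there the Gaussian factor is 1 and C_max = M/(n_e·A·√(4πDt)), where n_e·A is the pore area the mass is dissolved in.
√(4πDt) = √(4π × 0.473 × 1690) = 100.2 m, so C_max = 56.4/(0.43 × 5.89 × 100.2) = 0.222 kg/m³.

0.222 kg/m³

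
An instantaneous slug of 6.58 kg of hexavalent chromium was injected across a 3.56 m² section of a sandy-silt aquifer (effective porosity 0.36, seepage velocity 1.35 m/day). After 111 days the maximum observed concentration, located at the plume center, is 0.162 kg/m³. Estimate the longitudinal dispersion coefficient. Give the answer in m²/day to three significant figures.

0.720 m²/day

At the plume center C_max = M/(n_e·A·√(4πDt)), so D = M²/(4πt·(n_e·A·C_max)²).
n_e·A·C_max = 0.36 × 3.56 × 0.162 = 0.2076 kg/m.
D = 6.58²/(4π × 111 × 0.2076²) = 0.720 m²/day.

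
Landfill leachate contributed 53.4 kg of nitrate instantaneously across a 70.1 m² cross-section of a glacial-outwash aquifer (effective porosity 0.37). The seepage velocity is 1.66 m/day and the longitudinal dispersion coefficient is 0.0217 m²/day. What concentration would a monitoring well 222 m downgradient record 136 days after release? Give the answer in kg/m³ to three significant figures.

0.102 kg/m³

For an instantaneous plane source, C(x,t) = M/(n_e·A·√(4πDt)) · exp(−(x−vt)²/(4Dt)), with n_e·A the pore (flow) area.
Plume center vt = 1.66 × 136 = 225.76 m, so the well at 222 m is 3.76 m upgradient of the peak.
√(4πDt) = 6.090 m, giving peak height M/(n_e·A·√(4πDt)) = 53.4/(0.37 × 70.1 × 6.090) = 0.3381 kg/m³.
(x−vt)²/(4Dt) = (-3.76)²/(4 × 0.0217 × 136) = 1.198; exp(−1.198) = 0.3018.
C = 0.3381 × 0.3018 = 0.102 kg/m³.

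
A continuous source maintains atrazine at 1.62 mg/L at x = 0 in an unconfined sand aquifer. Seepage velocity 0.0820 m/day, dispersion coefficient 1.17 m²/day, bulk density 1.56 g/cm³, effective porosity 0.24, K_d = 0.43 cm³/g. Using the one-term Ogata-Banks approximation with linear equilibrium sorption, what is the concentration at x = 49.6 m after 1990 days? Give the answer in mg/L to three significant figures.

0.689 mg/L

Retardation factor R = 1 + ρ_b·K_d/n = 1 + 1.56 × 0.43/0.24 = 3.795.
Sorption retards both mechanisms: v_R = v/R = 0.02161 m/day, D_R = D/R = 0.3083 m²/day.
v_R·t = 0.02161 × 1990 = 43.0039 m; 2√(D_R t) = 49.54 m; argument = (49.6 − 43.0039)/49.54 = 0.1331.
C = C₀ × ½·erfc(0.1331) = 1.62 × 0.4253 = 0.689 mg/L.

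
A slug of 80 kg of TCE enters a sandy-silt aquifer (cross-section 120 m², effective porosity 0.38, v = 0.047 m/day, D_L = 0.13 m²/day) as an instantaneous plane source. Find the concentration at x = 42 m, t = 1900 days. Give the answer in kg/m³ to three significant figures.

0.00327 kg/m³

For an instantaneous plane source, C(x,t) = M/(n_e·A·√(4πDt)) · exp(−(x−vt)²/(4Dt)), with n_e·A the pore (flow) area.
Plume center vt = 0.047 × 1900 = 89.3 m, so the well at 42 m is 47.3 m upgradient of the peak.
√(4πDt) = 55.71 m, giving peak height M/(n_e·A·√(4πDt)) = 80/(0.38 × 120 × 55.71) = 0.03149 kg/m³.
(x−vt)²/(4Dt) = (-47.3)²/(4 × 0.13 × 1900) = 2.264; exp(−2.264) = 0.1039.
C = 0.03149 × 0.1039 = 0.00327 kg/m³.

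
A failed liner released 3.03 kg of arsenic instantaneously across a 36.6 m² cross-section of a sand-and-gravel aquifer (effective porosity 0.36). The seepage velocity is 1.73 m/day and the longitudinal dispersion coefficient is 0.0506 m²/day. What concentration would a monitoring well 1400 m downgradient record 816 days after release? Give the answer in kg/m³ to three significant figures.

For an instantaneous plane source, C(x,t) = M/(n_e·A·√(4πDt)) · exp(−(x−vt)²/(4Dt)), with n_e·A the pore (flow) area.
Plume center vt = 1.73 × 816 = 1411.68 m, so the well at 1400 m is 11.68 m upgradient of the peak.
√(4πDt) = 22.78 m, giving peak height M/(n_e·A·√(4πDt)) = 3.03/(0.36 × 36.6 × 22.78) = 0.01009 kg/m³.
(x−vt)²/(4Dt) = (-11.68)²/(4 × 0.0506 × 816) = 0.8260; exp(−0.8260) = 0.4378.
C = 0.01009 × 0.4378 = 0.00442 kg/m³.

0.00442 kg/m³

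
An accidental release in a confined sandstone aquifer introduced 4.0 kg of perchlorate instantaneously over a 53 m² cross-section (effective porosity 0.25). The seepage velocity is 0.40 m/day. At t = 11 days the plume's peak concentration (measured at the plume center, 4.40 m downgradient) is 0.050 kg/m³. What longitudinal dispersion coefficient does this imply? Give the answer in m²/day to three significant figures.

0.264 m²/day

At the plume center C_max = M/(n_e·A·√(4πDt)), so D = M²/(4πt·(n_e·A·C_max)²).
n_e·A·C_max = 0.25 × 53 × 0.050 = 0.6625 kg/m.
D = 4.0²/(4π × 11 × 0.6625²) = 0.264 m²/day.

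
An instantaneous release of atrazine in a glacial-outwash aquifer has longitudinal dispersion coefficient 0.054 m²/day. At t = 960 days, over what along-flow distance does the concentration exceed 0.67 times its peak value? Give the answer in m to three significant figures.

The plume is Gaussian with σ = √(2Dt) = √(2 × 0.054 × 960) = 10.18 m.
C/C_peak = exp(−Δx²/(2σ²)) = 0.67 ⇒ Δx = σ·√(−2 ln 0.67) = 10.18 × 0.8950 = 9.111 m.
Width = 2Δx = 18.2 m.

18.2 m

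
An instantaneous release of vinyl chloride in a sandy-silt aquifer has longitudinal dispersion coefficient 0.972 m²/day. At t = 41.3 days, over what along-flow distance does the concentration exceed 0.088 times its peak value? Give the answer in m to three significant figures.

The plume is Gaussian with σ = √(2Dt) = √(2 × 0.972 × 41.3) = 8.960 m.
C/C_peak = exp(−Δx²/(2σ²)) = 0.088 ⇒ Δx = σ·√(−2 ln 0.088) = 8.960 × 2.205 = 19.76 m.
Width = 2Δx = 39.5 m.

39.5 m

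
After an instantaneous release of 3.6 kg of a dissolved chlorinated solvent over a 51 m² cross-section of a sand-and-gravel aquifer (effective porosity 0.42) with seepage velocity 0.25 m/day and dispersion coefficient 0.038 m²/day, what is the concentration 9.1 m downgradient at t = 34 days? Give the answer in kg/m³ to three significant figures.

0.0389 kg/m³

For an instantaneous plane source, C(x,t) = M/(n_e·A·√(4πDt)) · exp(−(x−vt)²/(4Dt)), with n_e·A the pore (flow) area.
Plume center vt = 0.25 × 34 = 8.5 m, so the well at 9.1 m is 0.6 m downgradient of the peak.
√(4πDt) = 4.029 m, giving peak height M/(n_e·A·√(4πDt)) = 3.6/(0.42 × 51 × 4.029) = 0.04171 kg/m³.
(x−vt)²/(4Dt) = (0.6)²/(4 × 0.038 × 34) = 0.06966; exp(−0.06966) = 0.9327.
C = 0.04171 × 0.9327 = 0.0389 kg/m³.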